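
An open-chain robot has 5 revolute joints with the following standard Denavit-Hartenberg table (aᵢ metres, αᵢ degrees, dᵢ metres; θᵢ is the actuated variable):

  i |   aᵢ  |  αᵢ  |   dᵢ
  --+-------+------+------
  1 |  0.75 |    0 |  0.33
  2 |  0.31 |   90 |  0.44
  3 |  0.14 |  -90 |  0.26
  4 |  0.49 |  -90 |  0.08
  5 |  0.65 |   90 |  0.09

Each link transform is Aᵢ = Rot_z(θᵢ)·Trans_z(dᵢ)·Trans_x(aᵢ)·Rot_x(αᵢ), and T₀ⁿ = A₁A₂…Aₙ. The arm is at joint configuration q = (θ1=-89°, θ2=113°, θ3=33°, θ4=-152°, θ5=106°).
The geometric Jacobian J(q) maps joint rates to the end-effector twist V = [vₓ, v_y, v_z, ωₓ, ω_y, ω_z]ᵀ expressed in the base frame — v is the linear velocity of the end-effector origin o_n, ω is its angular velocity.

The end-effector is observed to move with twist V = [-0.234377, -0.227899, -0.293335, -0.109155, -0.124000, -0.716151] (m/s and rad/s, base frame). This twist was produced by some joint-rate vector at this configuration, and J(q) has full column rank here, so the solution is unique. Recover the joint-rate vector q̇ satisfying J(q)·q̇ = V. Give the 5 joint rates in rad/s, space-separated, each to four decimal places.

-0.4270 0.3330 0.9430 -0.4400 -0.9900

o_n = [0.6942, -0.9780, 0.2629]
J₁: ẑ×o_n = [0.9780, 0.6942, -0.0000], ω = ẑ
J2: z=[0.0000, 0.0000, 1.0000] o=[0.0131, -0.7499, 0.3300] → [0.2281, 0.6811, -0.0000, 0.0000, 0.0000, 1.0000]
J3: z=[0.4067, -0.9135, 0.0000] o=[0.2963, -0.6238, 0.7700] → [0.4633, 0.2063, 0.2194, 0.4067, -0.9135, 0.0000]
J4: z=[-0.4976, -0.2215, 0.8387] o=[0.5093, -0.8136, 0.8462] → [0.2671, -0.1352, 0.1228, -0.4976, -0.2215, 0.8387]
J5: z=[0.7188, -0.6465, 0.2557] o=[0.2316, -1.1890, 0.6777] → [0.2142, 0.4165, 0.4507, 0.7188, -0.6465, 0.2557]
q̇ = J⁺·V = [-0.4270, 0.3330, 0.9430, -0.4400, -0.9900]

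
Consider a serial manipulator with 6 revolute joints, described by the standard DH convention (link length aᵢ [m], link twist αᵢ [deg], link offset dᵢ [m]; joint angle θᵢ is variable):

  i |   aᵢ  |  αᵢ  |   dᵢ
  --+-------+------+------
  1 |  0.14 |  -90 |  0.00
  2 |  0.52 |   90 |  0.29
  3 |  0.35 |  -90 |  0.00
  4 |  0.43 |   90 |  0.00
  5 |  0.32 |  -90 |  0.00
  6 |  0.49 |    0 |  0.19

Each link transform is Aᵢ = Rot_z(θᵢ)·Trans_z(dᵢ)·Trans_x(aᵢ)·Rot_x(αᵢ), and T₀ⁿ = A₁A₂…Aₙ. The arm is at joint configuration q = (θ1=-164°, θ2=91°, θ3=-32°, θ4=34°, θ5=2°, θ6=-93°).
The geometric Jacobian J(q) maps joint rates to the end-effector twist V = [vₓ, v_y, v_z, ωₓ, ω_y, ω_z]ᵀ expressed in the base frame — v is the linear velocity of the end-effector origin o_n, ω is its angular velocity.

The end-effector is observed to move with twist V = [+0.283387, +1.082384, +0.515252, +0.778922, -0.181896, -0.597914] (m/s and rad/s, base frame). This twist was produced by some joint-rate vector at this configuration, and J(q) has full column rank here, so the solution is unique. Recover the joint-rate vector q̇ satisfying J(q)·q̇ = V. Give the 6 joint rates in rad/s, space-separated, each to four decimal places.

-0.1420 -0.0150 -0.9510 0.7540 0.3180 -0.1630

o_n = [-0.1622, 0.1469, -1.6592]
J₁: ẑ×o_n = [-0.1469, -0.1622, 0.0000], ω = ẑ
J2: z=[0.2756, -0.9613, 0.0000] o=[-0.1346, -0.0386, 0.0000] → [1.5950, 0.4573, 0.0245, 0.2756, -0.9613, 0.0000]
J3: z=[-0.9611, -0.2756, -0.0175] o=[-0.0459, -0.3149, -0.5199] → [0.3221, -1.0930, -0.4759, -0.9611, -0.2756, -0.0175]
J4: z=[0.2426, -0.8126, -0.5298] o=[-0.0921, -0.1351, -0.8167] → [0.8341, 0.2416, 0.0114, 0.2426, -0.8126, -0.5298]
J5: z=[-0.8705, 0.0587, -0.4886] o=[0.0920, 0.1142, -1.1148] → [-0.0159, -0.3497, -0.0136, -0.8705, 0.0587, -0.4886]
J6: z=[0.2276, -0.8324, -0.5053] o=[0.2317, 0.2905, -1.3424] → [0.1912, 0.2712, -0.3606, 0.2276, -0.8324, -0.5053]
q̇ = J⁺·V = [-0.1420, -0.0150, -0.9510, 0.7540, 0.3180, -0.1630]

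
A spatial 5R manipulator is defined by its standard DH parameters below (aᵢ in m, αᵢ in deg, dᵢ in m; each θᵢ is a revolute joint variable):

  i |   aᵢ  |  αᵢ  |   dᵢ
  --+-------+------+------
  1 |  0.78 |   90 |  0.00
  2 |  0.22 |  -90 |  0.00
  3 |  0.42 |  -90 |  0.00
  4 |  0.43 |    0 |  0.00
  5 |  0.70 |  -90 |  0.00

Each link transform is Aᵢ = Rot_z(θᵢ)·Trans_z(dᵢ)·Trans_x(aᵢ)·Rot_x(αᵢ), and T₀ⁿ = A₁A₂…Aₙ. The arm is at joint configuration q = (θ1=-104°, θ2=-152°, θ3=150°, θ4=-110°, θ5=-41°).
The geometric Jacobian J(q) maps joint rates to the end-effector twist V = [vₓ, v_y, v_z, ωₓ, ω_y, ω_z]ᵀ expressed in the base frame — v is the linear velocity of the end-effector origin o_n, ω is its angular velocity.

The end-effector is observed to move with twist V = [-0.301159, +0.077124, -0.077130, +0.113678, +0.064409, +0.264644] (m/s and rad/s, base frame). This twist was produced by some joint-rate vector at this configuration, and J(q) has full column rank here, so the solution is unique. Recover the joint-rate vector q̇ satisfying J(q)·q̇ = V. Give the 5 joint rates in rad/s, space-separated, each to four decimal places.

o_n = [-0.3280, -0.6142, -0.8976]
J₁: ẑ×o_n = [0.6142, -0.3280, 0.0000], ω = ẑ
J2: z=[-0.9703, 0.2419, 0.0000] o=[-0.1887, -0.7568, 0.0000] → [-0.2172, -0.8710, -0.1047, -0.9703, 0.2419, 0.0000]
J3: z=[-0.1136, -0.4555, -0.8829] o=[-0.1417, -0.5684, -0.1033] → [0.3214, 0.0743, -0.0796, -0.1136, -0.4555, -0.8829]
J4: z=[-0.9471, -0.2188, 0.2347] o=[-0.0156, -0.9308, 0.0675] → [0.1369, -0.9874, -0.3682, -0.9471, -0.2188, 0.2347]
J5: z=[-0.9471, -0.2188, 0.2347] o=[-0.1057, -0.9879, -0.3491] → [0.0323, -0.5717, -0.4026, -0.9471, -0.2188, 0.2347]
q̇ = J⁺·V = [-0.4350, -0.5260, -0.6600, 0.4570, 0.0410]

-0.4350 -0.5260 -0.6600 0.4570 0.0410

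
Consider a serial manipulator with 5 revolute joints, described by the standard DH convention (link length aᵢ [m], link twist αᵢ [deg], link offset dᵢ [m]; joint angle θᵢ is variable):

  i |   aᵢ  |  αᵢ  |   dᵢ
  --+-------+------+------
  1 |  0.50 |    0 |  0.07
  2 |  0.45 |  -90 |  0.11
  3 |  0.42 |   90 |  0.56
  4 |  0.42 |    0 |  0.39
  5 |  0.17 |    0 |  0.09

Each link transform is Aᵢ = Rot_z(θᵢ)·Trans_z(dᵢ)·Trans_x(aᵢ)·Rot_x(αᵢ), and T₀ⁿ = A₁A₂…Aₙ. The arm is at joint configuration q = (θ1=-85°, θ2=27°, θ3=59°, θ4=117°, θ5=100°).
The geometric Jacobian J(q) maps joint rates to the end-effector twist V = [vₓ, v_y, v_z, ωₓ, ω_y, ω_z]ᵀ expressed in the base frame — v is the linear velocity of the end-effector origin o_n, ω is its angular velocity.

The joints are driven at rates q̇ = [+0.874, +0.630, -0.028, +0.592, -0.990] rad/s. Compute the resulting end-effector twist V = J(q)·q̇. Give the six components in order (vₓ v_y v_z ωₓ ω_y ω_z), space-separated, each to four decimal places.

o_n = [1.2311, -0.8287, 0.3470]
J₁: ẑ×o_n = [0.8287, 1.2311, -0.0000], ω = ẑ
J2: z=[0.0000, 0.0000, 1.0000] o=[0.0436, -0.4981, 0.0700] → [0.3306, 1.1875, -0.0000, 0.0000, 0.0000, 1.0000]
J3: z=[0.8480, 0.5299, 0.0000] o=[0.2820, -0.8797, 0.1800] → [0.0885, -0.1416, -0.4596, 0.8480, 0.5299, 0.0000]
J4: z=[0.4542, -0.7269, 0.5150] o=[0.8716, -0.7664, -0.1800] → [-0.3511, -0.0542, 0.2331, 0.4542, -0.7269, 0.5150]
J5: z=[0.4542, -0.7269, 0.5150] o=[1.3140, -0.7683, 0.1843] → [-0.0872, -0.1166, -0.0877, 0.4542, -0.7269, 0.5150]
V = J·q̇ = [0.8085, 1.9115, 0.2377, -0.2045, 0.2745, 1.2990]

0.8085 1.9115 0.2377 -0.2045 0.2745 1.2990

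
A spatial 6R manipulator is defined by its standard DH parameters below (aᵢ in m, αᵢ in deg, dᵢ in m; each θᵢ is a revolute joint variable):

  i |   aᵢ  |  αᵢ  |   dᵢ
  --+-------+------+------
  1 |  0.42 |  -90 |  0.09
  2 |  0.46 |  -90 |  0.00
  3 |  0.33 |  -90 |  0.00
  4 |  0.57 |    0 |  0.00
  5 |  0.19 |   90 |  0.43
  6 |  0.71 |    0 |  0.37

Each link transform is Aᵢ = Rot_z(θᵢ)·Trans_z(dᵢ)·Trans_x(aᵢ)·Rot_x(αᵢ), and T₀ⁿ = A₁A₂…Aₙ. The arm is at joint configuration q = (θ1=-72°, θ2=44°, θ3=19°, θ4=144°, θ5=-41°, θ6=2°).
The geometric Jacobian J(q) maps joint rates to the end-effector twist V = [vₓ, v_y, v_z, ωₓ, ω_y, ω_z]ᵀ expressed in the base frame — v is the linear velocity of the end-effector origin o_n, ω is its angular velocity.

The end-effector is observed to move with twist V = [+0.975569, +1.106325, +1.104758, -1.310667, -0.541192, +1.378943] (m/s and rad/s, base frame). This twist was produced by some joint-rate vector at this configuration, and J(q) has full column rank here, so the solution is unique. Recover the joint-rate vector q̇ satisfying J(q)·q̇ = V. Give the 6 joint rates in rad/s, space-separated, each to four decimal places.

0.5590 -0.7070 -0.7200 0.5910 0.2370 -0.2400

o_n = [0.0654, -1.6213, 0.7870]
J₁: ẑ×o_n = [1.6213, 0.0654, -0.0000], ω = ẑ
J2: z=[0.9511, 0.3090, 0.0000] o=[0.1298, -0.3994, 0.0900] → [0.2154, -0.6628, -1.1422, 0.9511, 0.3090, 0.0000]
J3: z=[-0.2147, 0.6607, -0.7193] o=[0.2320, -0.7141, -0.2295] → [0.0190, 0.3381, 0.3048, -0.2147, 0.6607, -0.7193]
J4: z=[-0.9716, -0.0694, 0.2262] o=[0.1992, -0.9608, -0.4463] → [0.0637, 1.1680, 0.6325, -0.9716, -0.0694, 0.2262]
J5: z=[-0.9716, -0.0694, 0.2262] o=[0.3170, -0.8375, 0.0976] → [0.1294, 0.6129, 0.7441, -0.9716, -0.0694, 0.2262]
J6: z=[-0.0486, -0.8769, -0.4782] o=[-0.0568, -0.9577, 0.3561] → [-0.6952, -0.0375, 0.1394, -0.0486, -0.8769, -0.4782]
q̇ = J⁺·V = [0.5590, -0.7070, -0.7200, 0.5910, 0.2370, -0.2400]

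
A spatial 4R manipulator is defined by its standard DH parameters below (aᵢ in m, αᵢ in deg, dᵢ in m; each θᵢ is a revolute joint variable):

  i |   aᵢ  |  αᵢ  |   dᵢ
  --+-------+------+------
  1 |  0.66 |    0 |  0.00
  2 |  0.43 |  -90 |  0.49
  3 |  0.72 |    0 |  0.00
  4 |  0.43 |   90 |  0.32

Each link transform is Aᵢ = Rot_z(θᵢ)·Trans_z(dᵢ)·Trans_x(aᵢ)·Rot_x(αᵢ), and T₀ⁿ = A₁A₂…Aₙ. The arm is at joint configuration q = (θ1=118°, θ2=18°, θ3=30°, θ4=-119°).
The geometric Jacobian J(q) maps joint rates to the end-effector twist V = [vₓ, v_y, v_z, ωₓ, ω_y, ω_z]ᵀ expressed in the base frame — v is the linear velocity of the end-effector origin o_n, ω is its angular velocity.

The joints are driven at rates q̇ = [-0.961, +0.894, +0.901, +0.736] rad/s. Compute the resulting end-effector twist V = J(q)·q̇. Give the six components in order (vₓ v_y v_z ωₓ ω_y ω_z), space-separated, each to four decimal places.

0.3210 0.6274 -0.5741 -1.1372 -1.1776 -0.0670

o_n = [-1.2954, 1.0896, 0.5599]
J₁: ẑ×o_n = [-1.0896, -1.2954, 0.0000], ω = ẑ
J2: z=[0.0000, 0.0000, 1.0000] o=[-0.3099, 0.5827, 0.0000] → [-0.5069, -0.9855, 0.0000, 0.0000, 0.0000, 1.0000]
J3: z=[-0.6947, -0.7193, 0.0000] o=[-0.6192, 0.8814, 0.4900] → [-0.0503, 0.0486, -0.6310, -0.6947, -0.7193, 0.0000]
J4: z=[-0.6947, -0.7193, 0.0000] o=[-1.0677, 1.3146, 0.1300] → [-0.3093, 0.2987, -0.0075, -0.6947, -0.7193, 0.0000]
V = J·q̇ = [0.3210, 0.6274, -0.5741, -1.1372, -1.1776, -0.0670]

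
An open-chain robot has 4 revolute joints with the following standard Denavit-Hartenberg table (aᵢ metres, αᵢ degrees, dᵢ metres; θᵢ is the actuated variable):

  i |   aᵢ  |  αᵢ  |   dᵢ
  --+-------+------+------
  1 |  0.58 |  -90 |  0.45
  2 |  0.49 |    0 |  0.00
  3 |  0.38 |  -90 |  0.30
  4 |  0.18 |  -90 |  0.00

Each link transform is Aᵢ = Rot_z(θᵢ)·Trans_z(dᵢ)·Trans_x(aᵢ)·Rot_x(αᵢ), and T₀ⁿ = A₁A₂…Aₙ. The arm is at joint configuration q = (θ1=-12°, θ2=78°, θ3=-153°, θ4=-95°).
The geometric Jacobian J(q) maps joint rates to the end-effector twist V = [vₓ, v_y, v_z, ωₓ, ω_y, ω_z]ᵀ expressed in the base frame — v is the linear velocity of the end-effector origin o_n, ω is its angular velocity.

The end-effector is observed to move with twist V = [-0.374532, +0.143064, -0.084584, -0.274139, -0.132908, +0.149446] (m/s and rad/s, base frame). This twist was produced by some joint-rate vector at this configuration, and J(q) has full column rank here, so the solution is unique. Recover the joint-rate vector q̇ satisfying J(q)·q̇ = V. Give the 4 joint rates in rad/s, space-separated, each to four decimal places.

o_n = [0.8589, 0.3075, 0.3226]
J₁: ẑ×o_n = [-0.3075, 0.8589, 0.0000], ω = ẑ
J2: z=[0.2079, 0.9781, 0.0000] o=[0.5673, -0.1206, 0.4500] → [-0.1246, 0.0265, -0.1962, 0.2079, 0.9781, 0.0000]
J3: z=[0.2079, 0.9781, 0.0000] o=[0.6670, -0.1418, -0.0293] → [0.3442, -0.0732, -0.0943, 0.2079, 0.9781, 0.0000]
J4: z=[0.9448, -0.2008, -0.2588] o=[0.8256, 0.1312, 0.3378] → [0.0487, 0.0057, 0.1732, 0.9448, -0.2008, -0.2588]
q̇ = J⁺·V = [0.0850, 0.5800, -0.7670, -0.2490]

0.0850 0.5800 -0.7670 -0.2490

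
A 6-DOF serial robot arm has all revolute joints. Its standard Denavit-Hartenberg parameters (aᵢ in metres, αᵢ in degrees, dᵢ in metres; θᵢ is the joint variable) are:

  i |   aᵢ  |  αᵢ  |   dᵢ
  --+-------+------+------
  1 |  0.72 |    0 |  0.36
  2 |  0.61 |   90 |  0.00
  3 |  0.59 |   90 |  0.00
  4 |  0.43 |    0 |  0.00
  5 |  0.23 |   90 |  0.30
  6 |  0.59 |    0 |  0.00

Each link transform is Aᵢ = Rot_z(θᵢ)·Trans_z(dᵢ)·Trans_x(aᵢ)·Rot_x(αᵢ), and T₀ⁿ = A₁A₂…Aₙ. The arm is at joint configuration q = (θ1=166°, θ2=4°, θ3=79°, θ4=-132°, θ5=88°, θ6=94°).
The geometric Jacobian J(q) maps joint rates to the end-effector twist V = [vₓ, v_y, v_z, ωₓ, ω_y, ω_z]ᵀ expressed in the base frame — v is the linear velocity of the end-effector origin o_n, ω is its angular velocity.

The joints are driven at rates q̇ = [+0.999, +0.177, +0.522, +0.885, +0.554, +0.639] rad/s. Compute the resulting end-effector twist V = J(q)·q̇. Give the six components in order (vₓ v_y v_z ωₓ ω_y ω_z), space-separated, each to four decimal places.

o_n = [-2.3189, 0.0022, 0.6205]
J₁: ẑ×o_n = [-0.0022, -2.3189, 0.0000], ω = ẑ
J2: z=[0.0000, 0.0000, 1.0000] o=[-0.6986, 0.1742, 0.3600] → [0.1720, -1.6203, 0.0000, 0.0000, 0.0000, 1.0000]
J3: z=[0.1736, 0.9848, 0.0000] o=[-1.2993, 0.2801, 0.3600] → [0.2566, -0.0452, 0.9558, 0.1736, 0.9848, 0.0000]
J4: z=[-0.9667, 0.1705, -0.1908] o=[-1.4102, 0.2997, 0.9392] → [-0.1111, -0.1346, 0.4425, -0.9667, 0.1705, -0.1908]
J5: z=[-0.9667, 0.1705, -0.1908] o=[-1.4116, -0.0246, 0.6567] → [-0.0011, 0.1381, 0.1288, -0.9667, 0.1705, -0.1908]
J6: z=[0.0056, -0.7314, -0.6819] o=[-1.7605, -0.1253, 0.7619] → [0.1903, 0.3816, -0.4077, 0.0056, -0.7314, -0.6819]
V = J·q̇ = [0.1849, -2.4258, 0.7013, -1.2969, 0.2920, 0.4657]

0.1849 -2.4258 0.7013 -1.2969 0.2920 0.4657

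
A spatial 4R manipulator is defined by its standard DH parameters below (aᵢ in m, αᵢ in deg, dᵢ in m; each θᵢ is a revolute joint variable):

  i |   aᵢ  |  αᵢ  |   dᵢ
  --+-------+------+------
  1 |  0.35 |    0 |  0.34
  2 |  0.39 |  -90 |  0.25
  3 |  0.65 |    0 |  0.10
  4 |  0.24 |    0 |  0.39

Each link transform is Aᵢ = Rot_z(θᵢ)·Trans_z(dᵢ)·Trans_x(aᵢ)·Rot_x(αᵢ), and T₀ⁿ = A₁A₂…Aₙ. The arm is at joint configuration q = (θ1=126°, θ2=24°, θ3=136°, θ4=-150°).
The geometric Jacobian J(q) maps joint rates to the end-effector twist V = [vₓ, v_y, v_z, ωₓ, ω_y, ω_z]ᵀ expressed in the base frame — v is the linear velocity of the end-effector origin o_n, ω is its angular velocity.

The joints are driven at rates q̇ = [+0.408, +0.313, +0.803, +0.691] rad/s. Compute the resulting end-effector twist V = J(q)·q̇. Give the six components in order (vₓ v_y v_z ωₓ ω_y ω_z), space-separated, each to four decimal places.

0.3733 -0.4955 0.0276 -0.7470 -1.2938 0.7210

o_n = [-0.5852, -0.0635, 0.1965]
J₁: ẑ×o_n = [0.0635, -0.5852, 0.0000], ω = ẑ
J2: z=[0.0000, 0.0000, 1.0000] o=[-0.2057, 0.2832, 0.3400] → [0.3467, -0.3795, 0.0000, 0.0000, 0.0000, 1.0000]
J3: z=[-0.5000, -0.8660, 0.0000] o=[-0.5435, 0.4782, 0.5900] → [0.3408, -0.1967, 0.2347, -0.5000, -0.8660, 0.0000]
J4: z=[-0.5000, -0.8660, 0.0000] o=[-0.1885, 0.1578, 0.1385] → [-0.0503, 0.0290, -0.2329, -0.5000, -0.8660, 0.0000]
V = J·q̇ = [0.3733, -0.4955, 0.0276, -0.7470, -1.2938, 0.7210]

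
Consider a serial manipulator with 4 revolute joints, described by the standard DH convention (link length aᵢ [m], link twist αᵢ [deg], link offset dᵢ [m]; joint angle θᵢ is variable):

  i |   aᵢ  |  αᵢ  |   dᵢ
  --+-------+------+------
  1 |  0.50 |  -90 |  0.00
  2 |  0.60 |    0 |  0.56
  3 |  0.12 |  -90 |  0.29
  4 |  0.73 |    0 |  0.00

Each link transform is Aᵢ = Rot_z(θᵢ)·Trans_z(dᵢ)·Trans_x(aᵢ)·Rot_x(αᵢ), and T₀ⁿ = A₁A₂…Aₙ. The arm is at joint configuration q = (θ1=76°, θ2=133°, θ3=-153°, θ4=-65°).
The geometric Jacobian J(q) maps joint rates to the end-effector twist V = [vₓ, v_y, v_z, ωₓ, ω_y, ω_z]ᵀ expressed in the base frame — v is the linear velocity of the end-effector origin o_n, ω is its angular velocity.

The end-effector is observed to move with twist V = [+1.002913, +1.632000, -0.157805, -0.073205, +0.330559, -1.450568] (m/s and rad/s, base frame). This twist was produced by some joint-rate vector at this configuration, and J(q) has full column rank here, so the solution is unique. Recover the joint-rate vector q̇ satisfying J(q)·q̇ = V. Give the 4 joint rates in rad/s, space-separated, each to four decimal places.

-0.6180 -0.7270 0.8780 0.8860

o_n = [-1.3473, 0.8445, -0.2923]
J₁: ẑ×o_n = [-0.8445, -1.3473, 0.0000], ω = ẑ
J2: z=[-0.9703, 0.2419, 0.0000] o=[0.1210, 0.4851, 0.0000] → [-0.0707, -0.2836, 0.0065, -0.9703, 0.2419, 0.0000]
J3: z=[-0.9703, 0.2419, 0.0000] o=[-0.5214, 0.2236, -0.4388] → [0.0355, 0.1422, -0.4027, -0.9703, 0.2419, 0.0000]
J4: z=[0.0827, 0.3319, -0.9397] o=[-0.7755, 0.4032, -0.3978] → [0.4498, 0.5286, 0.2263, 0.0827, 0.3319, -0.9397]
q̇ = J⁺·V = [-0.6180, -0.7270, 0.8780, 0.8860]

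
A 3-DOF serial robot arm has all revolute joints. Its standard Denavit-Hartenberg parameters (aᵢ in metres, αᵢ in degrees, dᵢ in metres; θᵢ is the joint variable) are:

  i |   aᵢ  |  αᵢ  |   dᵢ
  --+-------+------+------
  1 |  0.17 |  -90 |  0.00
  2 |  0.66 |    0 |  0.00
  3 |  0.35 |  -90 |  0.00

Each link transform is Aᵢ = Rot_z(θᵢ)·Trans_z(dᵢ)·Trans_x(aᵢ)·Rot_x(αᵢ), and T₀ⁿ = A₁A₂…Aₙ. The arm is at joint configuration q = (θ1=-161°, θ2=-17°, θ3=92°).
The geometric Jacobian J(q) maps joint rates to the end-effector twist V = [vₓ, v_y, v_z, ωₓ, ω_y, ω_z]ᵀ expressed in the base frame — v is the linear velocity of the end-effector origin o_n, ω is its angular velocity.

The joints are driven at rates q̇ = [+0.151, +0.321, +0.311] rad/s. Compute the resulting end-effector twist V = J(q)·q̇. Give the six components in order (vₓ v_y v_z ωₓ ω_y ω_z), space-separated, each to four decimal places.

o_n = [-0.8432, -0.2903, -0.1451]
J₁: ẑ×o_n = [0.2903, -0.8432, 0.0000], ω = ẑ
J2: z=[0.3256, -0.9455, 0.0000] o=[-0.1607, -0.0553, 0.0000] → [0.1372, 0.0472, -0.7217, 0.3256, -0.9455, 0.0000]
J3: z=[0.3256, -0.9455, 0.0000] o=[-0.7575, -0.2608, 0.1930] → [0.3197, 0.1101, -0.0906, 0.3256, -0.9455, 0.0000]
V = J·q̇ = [0.1873, -0.0779, -0.2599, 0.2058, -0.5976, 0.1510]

0.1873 -0.0779 -0.2599 0.2058 -0.5976 0.1510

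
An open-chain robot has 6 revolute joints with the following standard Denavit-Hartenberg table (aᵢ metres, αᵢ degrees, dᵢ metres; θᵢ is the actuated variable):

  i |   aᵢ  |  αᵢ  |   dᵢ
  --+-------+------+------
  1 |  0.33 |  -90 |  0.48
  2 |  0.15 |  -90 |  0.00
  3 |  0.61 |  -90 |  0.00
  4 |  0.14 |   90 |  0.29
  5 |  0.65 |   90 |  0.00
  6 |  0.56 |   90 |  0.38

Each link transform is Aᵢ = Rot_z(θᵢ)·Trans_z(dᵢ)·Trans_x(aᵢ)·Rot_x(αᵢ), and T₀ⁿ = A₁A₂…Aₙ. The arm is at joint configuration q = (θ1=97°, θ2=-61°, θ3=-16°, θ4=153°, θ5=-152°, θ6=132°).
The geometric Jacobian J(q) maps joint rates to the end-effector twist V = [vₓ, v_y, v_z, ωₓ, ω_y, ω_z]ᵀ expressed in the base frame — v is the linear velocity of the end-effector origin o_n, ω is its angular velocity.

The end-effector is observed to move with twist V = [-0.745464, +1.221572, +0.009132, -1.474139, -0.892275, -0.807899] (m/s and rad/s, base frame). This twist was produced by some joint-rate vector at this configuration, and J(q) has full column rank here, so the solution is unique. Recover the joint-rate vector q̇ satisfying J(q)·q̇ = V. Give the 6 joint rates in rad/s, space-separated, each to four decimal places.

-0.3620 0.9830 -0.7920 -0.1940 -0.5940 -0.6500

o_n = [0.0954, 0.7630, 1.7312]
J₁: ẑ×o_n = [-0.7630, 0.0954, 0.0000], ω = ẑ
J2: z=[-0.9925, -0.1219, 0.0000] o=[-0.0402, 0.3275, 0.4800] → [-0.1525, 1.2419, -0.4157, -0.9925, -0.1219, 0.0000]
J3: z=[-0.1066, 0.8681, -0.4848] o=[-0.0491, 0.3997, 0.6112] → [1.1484, 0.0493, -0.1642, -0.1066, 0.8681, -0.4848]
J4: z=[0.9378, 0.2498, 0.2411] o=[-0.2506, 0.6614, 1.1240] → [0.1272, -0.4860, 0.0089, 0.9378, 0.2498, 0.2411]
J5: z=[-0.0550, -0.5787, 0.8137] o=[0.0693, 0.6251, 1.1199] → [-0.4660, 0.0549, 0.0075, -0.0550, -0.5787, 0.8137]
J6: z=[0.6671, 0.5850, 0.4612] o=[-0.4136, 0.9945, 1.3499] → [0.3298, -0.0196, -0.4522, 0.6671, 0.5850, 0.4612]
q̇ = J⁺·V = [-0.3620, 0.9830, -0.7920, -0.1940, -0.5940, -0.6500]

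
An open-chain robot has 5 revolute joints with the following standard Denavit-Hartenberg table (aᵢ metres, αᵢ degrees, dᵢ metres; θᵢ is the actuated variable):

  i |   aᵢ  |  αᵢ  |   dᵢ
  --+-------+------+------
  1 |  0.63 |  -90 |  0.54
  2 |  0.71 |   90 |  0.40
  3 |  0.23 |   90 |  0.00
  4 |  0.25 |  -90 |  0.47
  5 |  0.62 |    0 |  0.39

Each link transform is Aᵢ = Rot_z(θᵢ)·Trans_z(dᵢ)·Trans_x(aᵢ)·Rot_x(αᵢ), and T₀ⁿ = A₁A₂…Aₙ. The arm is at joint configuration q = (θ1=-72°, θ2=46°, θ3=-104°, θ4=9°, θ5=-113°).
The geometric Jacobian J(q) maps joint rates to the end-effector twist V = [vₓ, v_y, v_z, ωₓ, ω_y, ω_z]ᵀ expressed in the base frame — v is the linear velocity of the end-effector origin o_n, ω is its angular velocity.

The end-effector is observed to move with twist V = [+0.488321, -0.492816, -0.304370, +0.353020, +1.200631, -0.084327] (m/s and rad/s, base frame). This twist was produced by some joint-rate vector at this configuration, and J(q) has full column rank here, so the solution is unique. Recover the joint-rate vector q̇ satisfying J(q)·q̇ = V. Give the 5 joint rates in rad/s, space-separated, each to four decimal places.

o_n = [0.6639, -0.4888, 1.0548]
J₁: ẑ×o_n = [0.4888, 0.6639, -0.0000], ω = ẑ
J2: z=[0.9511, 0.3090, 0.0000] o=[0.1947, -0.5992, 0.5400] → [0.1591, -0.4896, -0.0400, 0.9511, 0.3090, 0.0000]
J3: z=[0.2223, -0.6841, 0.6947] o=[0.7275, -0.9446, 0.0293] → [-1.0183, -0.2721, 0.0578, 0.2223, -0.6841, 0.6947]
J4: z=[0.0218, 0.7158, 0.6980] o=[0.5033, -0.9768, 0.0693] → [0.3648, 0.0906, -0.1043, 0.0218, 0.7158, 0.6980]
J5: z=[0.3720, -0.6538, 0.6589] o=[0.2816, -0.7017, 0.4675] → [-0.5243, 0.0334, 0.3292, 0.3720, -0.6538, 0.6589]
q̇ = J⁺·V = [-0.4180, 0.5580, 0.0400, 0.9650, -0.5580]

-0.4180 0.5580 0.0400 0.9650 -0.5580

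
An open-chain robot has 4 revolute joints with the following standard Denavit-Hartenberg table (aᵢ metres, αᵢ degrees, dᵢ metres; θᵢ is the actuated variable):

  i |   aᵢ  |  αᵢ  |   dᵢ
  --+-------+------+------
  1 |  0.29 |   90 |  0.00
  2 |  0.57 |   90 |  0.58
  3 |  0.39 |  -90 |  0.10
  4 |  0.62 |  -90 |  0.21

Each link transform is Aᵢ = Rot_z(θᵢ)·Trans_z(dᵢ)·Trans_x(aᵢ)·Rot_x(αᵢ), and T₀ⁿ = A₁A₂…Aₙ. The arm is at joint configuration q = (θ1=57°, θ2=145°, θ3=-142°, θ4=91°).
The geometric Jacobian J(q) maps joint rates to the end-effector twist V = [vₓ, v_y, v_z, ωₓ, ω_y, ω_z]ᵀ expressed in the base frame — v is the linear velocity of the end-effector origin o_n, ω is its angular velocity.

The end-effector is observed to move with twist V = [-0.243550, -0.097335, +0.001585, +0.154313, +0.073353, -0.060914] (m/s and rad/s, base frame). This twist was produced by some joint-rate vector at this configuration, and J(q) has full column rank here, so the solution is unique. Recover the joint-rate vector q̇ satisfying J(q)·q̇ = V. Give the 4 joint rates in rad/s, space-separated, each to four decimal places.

o_n = [-0.0313, -0.3806, -0.1962]
J₁: ẑ×o_n = [0.3806, -0.0313, 0.0000], ω = ẑ
J2: z=[0.8387, -0.5446, 0.0000] o=[0.1579, 0.2432, 0.0000] → [0.1068, 0.1645, -0.6263, 0.8387, -0.5446, 0.0000]
J3: z=[0.3124, 0.4810, 0.8192] o=[0.3901, -0.4643, 0.3269] → [-0.3201, -0.1817, 0.2288, 0.3124, 0.4810, 0.8192]
J4: z=[-0.9356, 0.0062, 0.3531] o=[0.3571, -0.0743, 0.2326] → [0.1055, -0.5383, 0.2891, -0.9356, 0.0062, 0.3531]
q̇ = J⁺·V = [-0.4180, 0.1990, 0.3760, 0.1390]

-0.4180 0.1990 0.3760 0.1390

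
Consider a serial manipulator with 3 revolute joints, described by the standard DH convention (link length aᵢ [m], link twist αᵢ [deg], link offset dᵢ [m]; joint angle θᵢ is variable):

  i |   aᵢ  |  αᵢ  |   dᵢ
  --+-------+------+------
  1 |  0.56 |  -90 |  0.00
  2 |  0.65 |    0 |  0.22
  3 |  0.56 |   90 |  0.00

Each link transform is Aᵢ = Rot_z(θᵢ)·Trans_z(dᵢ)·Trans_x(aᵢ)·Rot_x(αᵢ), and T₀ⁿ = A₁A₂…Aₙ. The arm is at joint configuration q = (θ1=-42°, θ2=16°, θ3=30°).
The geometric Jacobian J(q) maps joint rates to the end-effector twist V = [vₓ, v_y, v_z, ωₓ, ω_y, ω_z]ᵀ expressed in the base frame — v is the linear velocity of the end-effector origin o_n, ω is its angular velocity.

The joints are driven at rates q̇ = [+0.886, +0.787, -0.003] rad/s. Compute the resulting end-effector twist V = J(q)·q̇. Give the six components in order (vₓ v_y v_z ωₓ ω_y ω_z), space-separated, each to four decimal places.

o_n = [1.3168, -0.8896, -0.5820]
J₁: ẑ×o_n = [0.8896, 1.3168, -0.0000], ω = ẑ
J2: z=[0.6691, 0.7431, 0.0000] o=[0.4162, -0.3747, 0.0000] → [-0.4325, 0.3894, -1.0138, 0.6691, 0.7431, 0.0000]
J3: z=[0.6691, 0.7431, 0.0000] o=[1.0277, -0.6293, -0.1792] → [-0.2994, 0.2695, -0.3890, 0.6691, 0.7431, 0.0000]
V = J·q̇ = [0.4487, 1.4724, -0.7967, 0.5246, 0.5826, 0.8860]

0.4487 1.4724 -0.7967 0.5246 0.5826 0.8860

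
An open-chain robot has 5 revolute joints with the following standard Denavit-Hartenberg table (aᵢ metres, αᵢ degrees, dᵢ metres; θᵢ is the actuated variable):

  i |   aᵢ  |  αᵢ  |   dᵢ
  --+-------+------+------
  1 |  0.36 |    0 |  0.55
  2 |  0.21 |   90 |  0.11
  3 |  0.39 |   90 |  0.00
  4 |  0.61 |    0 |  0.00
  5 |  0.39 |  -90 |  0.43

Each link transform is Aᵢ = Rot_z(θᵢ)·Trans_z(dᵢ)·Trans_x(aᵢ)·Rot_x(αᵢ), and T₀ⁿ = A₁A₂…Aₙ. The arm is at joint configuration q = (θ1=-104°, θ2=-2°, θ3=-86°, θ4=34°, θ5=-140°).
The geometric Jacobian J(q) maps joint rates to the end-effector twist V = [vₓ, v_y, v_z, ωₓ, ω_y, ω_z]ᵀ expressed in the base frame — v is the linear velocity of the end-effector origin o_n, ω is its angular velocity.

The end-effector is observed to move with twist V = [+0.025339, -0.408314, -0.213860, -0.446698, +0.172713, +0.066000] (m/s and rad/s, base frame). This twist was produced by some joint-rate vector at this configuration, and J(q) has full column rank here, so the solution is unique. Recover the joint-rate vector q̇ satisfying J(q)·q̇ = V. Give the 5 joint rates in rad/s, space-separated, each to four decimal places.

0.3190 -0.2500 0.4770 -0.0570 0.1000

o_n = [-0.0094, -0.2010, -0.1563]
J₁: ẑ×o_n = [0.2010, -0.0094, 0.0000], ω = ẑ
J2: z=[0.0000, 0.0000, 1.0000] o=[-0.0871, -0.3493, 0.5500] → [-0.1483, 0.0777, 0.0000, 0.0000, 0.0000, 1.0000]
J3: z=[-0.9613, 0.2756, 0.0000] o=[-0.1450, -0.5512, 0.6600] → [-0.2250, -0.7847, -0.3740, -0.9613, 0.2756, 0.0000]
J4: z=[0.2750, 0.9589, -0.0698] o=[-0.1525, -0.5773, 0.2710] → [-0.3834, 0.1075, -0.0337, 0.2750, 0.9589, -0.0698]
J5: z=[0.2750, 0.9589, -0.0698] o=[-0.4901, -0.5172, -0.2335] → [0.0961, -0.0548, -0.3740, 0.2750, 0.9589, -0.0698]
q̇ = J⁺·V = [0.3190, -0.2500, 0.4770, -0.0570, 0.1000]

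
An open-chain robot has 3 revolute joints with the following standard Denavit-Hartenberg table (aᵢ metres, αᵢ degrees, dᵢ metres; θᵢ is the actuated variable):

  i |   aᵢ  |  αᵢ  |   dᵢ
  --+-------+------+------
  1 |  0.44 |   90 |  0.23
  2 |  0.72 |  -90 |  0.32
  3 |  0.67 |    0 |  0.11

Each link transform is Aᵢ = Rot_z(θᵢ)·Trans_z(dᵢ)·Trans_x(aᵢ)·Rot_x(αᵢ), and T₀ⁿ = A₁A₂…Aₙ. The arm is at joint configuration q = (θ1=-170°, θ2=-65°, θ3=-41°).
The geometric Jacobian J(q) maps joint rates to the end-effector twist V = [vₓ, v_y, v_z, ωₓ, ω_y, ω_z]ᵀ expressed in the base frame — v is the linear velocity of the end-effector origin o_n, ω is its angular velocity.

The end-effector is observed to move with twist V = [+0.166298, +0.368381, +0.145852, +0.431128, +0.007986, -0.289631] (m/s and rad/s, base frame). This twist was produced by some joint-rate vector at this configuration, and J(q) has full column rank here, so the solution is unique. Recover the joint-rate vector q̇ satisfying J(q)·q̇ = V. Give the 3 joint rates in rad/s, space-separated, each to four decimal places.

-0.0910 -0.0670 -0.4700

o_n = [-1.1735, 0.5644, -0.8343]
J₁: ẑ×o_n = [-0.5644, -1.1735, 0.0000], ω = ẑ
J2: z=[-0.1736, 0.9848, 0.0000] o=[-0.4333, -0.0764, 0.2300] → [-1.0482, -0.1848, 0.6177, -0.1736, 0.9848, 0.0000]
J3: z=[-0.8925, -0.1574, 0.4226] o=[-0.7885, 0.1859, -0.4225] → [-0.0951, -0.5302, -0.3984, -0.8925, -0.1574, 0.4226]
q̇ = J⁺·V = [-0.0910, -0.0670, -0.4700]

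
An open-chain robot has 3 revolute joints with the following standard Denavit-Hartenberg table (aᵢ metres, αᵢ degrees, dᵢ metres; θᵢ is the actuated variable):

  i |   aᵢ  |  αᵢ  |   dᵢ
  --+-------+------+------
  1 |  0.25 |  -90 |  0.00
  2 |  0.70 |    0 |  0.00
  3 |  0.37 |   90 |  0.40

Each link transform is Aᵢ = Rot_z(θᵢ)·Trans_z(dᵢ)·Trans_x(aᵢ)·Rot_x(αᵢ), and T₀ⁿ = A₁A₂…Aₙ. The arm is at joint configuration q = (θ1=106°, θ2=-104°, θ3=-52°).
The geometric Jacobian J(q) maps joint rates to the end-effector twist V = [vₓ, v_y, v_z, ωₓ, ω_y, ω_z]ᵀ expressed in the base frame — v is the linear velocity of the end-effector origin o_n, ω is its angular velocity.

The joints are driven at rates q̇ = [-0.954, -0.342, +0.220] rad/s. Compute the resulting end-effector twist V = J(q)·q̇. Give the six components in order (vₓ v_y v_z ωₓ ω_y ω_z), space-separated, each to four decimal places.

-0.2721 0.0582 -0.0992 0.1173 0.0336 -0.9540

o_n = [-0.3136, -0.3576, 0.8297]
J₁: ẑ×o_n = [0.3576, -0.3136, 0.0000], ω = ẑ
J2: z=[-0.9613, -0.2756, 0.0000] o=[-0.0689, 0.2403, 0.0000] → [-0.2287, 0.7976, 0.5074, -0.9613, -0.2756, 0.0000]
J3: z=[-0.9613, -0.2756, 0.0000] o=[-0.0222, 0.0775, 0.6792] → [-0.0415, 0.1447, 0.3380, -0.9613, -0.2756, 0.0000]
V = J·q̇ = [-0.2721, 0.0582, -0.0992, 0.1173, 0.0336, -0.9540]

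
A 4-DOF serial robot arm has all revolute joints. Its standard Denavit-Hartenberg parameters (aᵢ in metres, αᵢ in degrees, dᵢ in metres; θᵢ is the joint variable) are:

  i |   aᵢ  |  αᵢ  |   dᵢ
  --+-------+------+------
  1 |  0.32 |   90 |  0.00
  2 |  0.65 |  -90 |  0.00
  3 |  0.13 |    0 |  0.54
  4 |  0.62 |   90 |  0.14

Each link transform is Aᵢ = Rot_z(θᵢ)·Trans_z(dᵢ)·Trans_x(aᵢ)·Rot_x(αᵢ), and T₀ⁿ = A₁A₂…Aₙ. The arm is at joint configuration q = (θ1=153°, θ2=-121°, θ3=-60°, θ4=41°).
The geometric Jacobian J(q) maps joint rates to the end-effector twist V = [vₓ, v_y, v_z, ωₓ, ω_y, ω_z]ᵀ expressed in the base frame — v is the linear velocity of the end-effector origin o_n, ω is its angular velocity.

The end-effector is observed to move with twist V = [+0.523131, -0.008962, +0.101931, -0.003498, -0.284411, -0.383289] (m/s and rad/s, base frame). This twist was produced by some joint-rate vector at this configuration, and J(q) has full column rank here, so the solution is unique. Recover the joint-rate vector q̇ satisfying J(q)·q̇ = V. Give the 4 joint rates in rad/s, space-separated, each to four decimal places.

-0.4590 -0.2550 -0.5620 0.4150

o_n = [-0.0646, 0.3858, -1.4656]
J₁: ẑ×o_n = [-0.3858, -0.0646, 0.0000], ω = ẑ
J2: z=[0.4540, 0.8910, 0.0000] o=[-0.2851, 0.1453, 0.0000] → [-1.3059, 0.6654, -0.0873, 0.4540, 0.8910, 0.0000]
J3: z=[-0.7637, 0.3891, -0.5150] o=[0.0132, -0.0067, -0.5572] → [-0.1514, -0.6538, -0.2695, -0.7637, 0.3891, -0.5150]
J4: z=[-0.7637, 0.3891, -0.5150] o=[-0.3183, 0.2885, -0.8910] → [-0.1735, -0.5695, -0.1730, -0.7637, 0.3891, -0.5150]
q̇ = J⁺·V = [-0.4590, -0.2550, -0.5620, 0.4150]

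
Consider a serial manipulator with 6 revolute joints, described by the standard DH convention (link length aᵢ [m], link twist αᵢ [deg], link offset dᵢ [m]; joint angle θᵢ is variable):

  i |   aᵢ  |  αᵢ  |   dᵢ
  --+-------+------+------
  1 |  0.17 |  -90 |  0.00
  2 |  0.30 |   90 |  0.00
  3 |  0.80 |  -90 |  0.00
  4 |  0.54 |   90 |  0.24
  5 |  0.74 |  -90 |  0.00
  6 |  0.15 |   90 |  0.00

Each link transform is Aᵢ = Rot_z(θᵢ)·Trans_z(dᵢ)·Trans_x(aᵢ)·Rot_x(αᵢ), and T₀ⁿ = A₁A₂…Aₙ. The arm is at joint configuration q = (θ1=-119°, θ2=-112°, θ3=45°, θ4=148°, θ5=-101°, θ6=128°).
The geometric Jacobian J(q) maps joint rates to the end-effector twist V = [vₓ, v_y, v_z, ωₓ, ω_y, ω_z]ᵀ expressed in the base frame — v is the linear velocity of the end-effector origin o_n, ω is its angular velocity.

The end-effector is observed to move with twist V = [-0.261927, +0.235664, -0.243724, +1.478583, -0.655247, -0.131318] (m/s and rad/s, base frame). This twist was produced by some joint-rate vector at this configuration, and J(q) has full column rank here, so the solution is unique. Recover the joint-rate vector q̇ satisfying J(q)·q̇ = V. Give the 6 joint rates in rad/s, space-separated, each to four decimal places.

o_n = [0.0110, 0.0366, 0.8346]
J₁: ẑ×o_n = [-0.0366, 0.0110, 0.0000], ω = ẑ
J2: z=[0.8746, -0.4848, 0.0000] o=[-0.0824, -0.1487, 0.0000] → [-0.4046, -0.7300, 0.2073, 0.8746, -0.4848, 0.0000]
J3: z=[0.4495, 0.8109, -0.3746] o=[-0.0279, -0.0504, 0.2782] → [0.4839, -0.2647, 0.0076, 0.4495, 0.8109, -0.3746]
J4: z=[0.4900, -0.5745, -0.6556] o=[0.5696, -0.1393, 0.8026] → [0.0970, 0.3506, -0.2347, 0.4900, -0.5745, -0.6556]
J5: z=[0.0146, -0.7466, 0.6651] o=[0.2165, -0.4583, 0.4523] → [-0.6147, -0.1423, -0.1463, 0.0146, -0.7466, 0.6651]
J6: z=[-0.9491, -0.2197, -0.2258] o=[-0.0164, 0.0063, 0.9790] → [0.0385, -0.1432, -0.0227, -0.9491, -0.2197, -0.2258]
q̇ = J⁺·V = [-0.0710, 0.1150, 0.1550, 0.8850, 0.5590, -0.9130]

-0.0710 0.1150 0.1550 0.8850 0.5590 -0.9130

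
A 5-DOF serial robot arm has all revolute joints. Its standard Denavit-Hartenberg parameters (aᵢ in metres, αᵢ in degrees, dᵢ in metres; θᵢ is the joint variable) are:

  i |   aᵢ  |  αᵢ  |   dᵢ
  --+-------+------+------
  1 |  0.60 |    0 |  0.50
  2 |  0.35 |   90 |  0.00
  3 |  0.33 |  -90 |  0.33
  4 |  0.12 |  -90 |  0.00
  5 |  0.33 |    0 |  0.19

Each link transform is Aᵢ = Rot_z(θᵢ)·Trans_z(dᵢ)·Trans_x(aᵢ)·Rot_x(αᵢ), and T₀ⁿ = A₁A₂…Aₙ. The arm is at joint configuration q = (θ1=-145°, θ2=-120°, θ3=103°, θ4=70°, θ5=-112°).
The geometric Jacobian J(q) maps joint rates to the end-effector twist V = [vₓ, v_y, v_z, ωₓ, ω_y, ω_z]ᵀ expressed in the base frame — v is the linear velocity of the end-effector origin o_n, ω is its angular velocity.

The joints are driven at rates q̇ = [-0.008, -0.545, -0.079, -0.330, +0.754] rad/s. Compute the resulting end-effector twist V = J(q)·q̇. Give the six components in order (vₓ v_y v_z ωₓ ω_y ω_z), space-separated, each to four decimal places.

o_n = [-0.2257, -0.3027, 0.5775]
J₁: ẑ×o_n = [0.3027, -0.2257, 0.0000], ω = ẑ
J2: z=[0.0000, 0.0000, 1.0000] o=[-0.4915, -0.3441, 0.5000] → [-0.0414, 0.2658, 0.0000, 0.0000, 0.0000, 1.0000]
J3: z=[0.9962, 0.0872, 0.0000] o=[-0.5220, 0.0045, 0.5000] → [0.0068, -0.0772, -0.3319, 0.9962, 0.0872, 0.0000]
J4: z=[0.0849, -0.9707, -0.2250] o=[-0.1868, -0.0407, 0.8215] → [0.1779, 0.0295, -0.0600, 0.0849, -0.9707, -0.2250]
J5: z=[-0.3591, 0.1808, -0.9156] o=[-0.2983, -0.0597, 0.8615] → [-0.2739, -0.1685, 0.0742, -0.3591, 0.1808, -0.9156]
V = J·q̇ = [-0.2456, -0.2737, 0.1019, -0.3775, 0.4497, -1.1691]

-0.2456 -0.2737 0.1019 -0.3775 0.4497 -1.1691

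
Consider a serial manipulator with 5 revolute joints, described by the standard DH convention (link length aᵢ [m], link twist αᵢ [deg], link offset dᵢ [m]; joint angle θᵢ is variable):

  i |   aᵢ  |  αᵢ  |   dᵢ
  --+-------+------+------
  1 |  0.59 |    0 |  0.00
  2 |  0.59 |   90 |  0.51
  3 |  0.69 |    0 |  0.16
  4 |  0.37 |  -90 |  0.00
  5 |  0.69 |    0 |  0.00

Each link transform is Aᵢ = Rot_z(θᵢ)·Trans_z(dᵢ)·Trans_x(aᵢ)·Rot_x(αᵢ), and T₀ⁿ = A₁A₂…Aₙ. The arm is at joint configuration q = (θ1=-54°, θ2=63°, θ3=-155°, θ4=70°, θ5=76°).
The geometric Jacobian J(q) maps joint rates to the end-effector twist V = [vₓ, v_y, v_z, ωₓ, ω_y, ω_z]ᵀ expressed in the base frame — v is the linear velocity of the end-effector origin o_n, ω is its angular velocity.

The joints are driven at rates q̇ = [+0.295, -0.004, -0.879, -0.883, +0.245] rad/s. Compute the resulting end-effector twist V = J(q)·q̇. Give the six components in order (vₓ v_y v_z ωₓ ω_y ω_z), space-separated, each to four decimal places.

-1.2107 -0.0670 0.6306 -0.0346 1.7785 0.3124

o_n = [0.2784, 0.0277, -0.3165]
J₁: ẑ×o_n = [-0.0277, 0.2784, 0.0000], ω = ẑ
J2: z=[0.0000, 0.0000, 1.0000] o=[0.3468, -0.4773, 0.0000] → [-0.5050, -0.0684, 0.0000, 0.0000, 0.0000, 1.0000]
J3: z=[0.1564, -0.9877, 0.0000] o=[0.9295, -0.3850, 0.5100] → [0.8163, 0.1293, -0.5786, 0.1564, -0.9877, 0.0000]
J4: z=[0.1564, -0.9877, 0.0000] o=[0.3369, -0.6409, 0.2184] → [0.5283, 0.0837, 0.0468, 0.1564, -0.9877, 0.0000]
J5: z=[0.9839, 0.1558, 0.0872] o=[0.3688, -0.6358, -0.1502] → [-0.0837, 0.1557, 0.6670, 0.9839, 0.1558, 0.0872]
V = J·q̇ = [-1.2107, -0.0670, 0.6306, -0.0346, 1.7785, 0.3124]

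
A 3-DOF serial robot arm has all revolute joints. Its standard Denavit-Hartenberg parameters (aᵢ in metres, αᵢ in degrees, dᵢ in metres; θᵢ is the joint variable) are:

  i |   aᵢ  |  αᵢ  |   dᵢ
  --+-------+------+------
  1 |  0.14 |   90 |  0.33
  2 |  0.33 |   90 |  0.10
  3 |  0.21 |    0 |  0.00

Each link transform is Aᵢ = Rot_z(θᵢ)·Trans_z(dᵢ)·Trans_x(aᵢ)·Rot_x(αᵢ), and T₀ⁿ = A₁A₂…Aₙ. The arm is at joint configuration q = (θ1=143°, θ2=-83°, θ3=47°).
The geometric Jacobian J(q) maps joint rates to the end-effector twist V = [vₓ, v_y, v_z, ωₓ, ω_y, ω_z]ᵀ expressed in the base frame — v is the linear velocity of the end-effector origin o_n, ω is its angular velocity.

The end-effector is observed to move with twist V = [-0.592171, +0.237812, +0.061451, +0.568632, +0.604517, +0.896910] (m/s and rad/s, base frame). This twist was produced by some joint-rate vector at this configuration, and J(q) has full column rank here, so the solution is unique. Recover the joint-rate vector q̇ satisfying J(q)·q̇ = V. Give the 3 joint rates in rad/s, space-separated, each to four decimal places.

0.9080 0.8250 0.0910

o_n = [-0.0053, 0.3215, -0.1397]
J₁: ẑ×o_n = [-0.3215, -0.0053, 0.0000], ω = ẑ
J2: z=[0.6018, 0.7986, 0.0000] o=[-0.1118, 0.0843, 0.3300] → [-0.3751, 0.2827, 0.0577, 0.6018, 0.7986, 0.0000]
J3: z=[0.7927, -0.5973, -0.1219] o=[-0.0837, 0.1883, 0.0025] → [0.1011, 0.1031, 0.1524, 0.7927, -0.5973, -0.1219]
q̇ = J⁺·V = [0.9080, 0.8250, 0.0910]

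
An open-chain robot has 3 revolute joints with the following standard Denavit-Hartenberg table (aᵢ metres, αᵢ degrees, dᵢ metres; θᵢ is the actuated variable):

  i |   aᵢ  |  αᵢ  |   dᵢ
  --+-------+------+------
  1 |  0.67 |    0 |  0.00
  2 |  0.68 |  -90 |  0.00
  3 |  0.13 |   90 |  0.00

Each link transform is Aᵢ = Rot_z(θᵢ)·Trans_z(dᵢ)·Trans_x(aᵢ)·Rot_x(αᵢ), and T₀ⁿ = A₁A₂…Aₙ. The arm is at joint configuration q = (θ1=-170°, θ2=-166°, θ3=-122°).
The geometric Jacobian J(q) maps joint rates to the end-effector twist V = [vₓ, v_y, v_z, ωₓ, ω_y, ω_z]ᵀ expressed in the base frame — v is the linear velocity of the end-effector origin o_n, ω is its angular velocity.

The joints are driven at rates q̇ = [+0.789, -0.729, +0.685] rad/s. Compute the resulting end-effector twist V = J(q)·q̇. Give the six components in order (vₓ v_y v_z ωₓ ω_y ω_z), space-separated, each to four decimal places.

0.1459 -0.4564 0.0472 -0.2786 0.6258 0.0600

o_n = [-0.1015, 0.1322, 0.1102]
J₁: ẑ×o_n = [-0.1322, -0.1015, 0.0000], ω = ẑ
J2: z=[0.0000, 0.0000, 1.0000] o=[-0.6598, -0.1163, 0.0000] → [-0.2486, 0.5583, 0.0000, 0.0000, 0.0000, 1.0000]
J3: z=[-0.4067, 0.9135, 0.0000] o=[-0.0386, 0.1602, 0.0000] → [0.1007, 0.0448, 0.0689, -0.4067, 0.9135, 0.0000]
V = J·q̇ = [0.1459, -0.4564, 0.0472, -0.2786, 0.6258, 0.0600]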